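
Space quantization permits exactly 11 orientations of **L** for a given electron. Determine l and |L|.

Since there are 2l+1 = 11 values of m_l, l = 5.
Then |L| = √(l(l+1)) ℏ = √30 ℏ.

l = 5, |L| = √30 ℏ ≈ 5.477ℏ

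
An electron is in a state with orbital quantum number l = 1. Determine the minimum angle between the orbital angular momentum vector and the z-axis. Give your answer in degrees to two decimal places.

|L| = ℏ√(l(l+1)) = √2 ℏ.
The smallest angle corresponds to the largest L_z, i.e. m_l = l = 1, giving L_z = 1ℏ.
cos θ_min = 1/√2, so θ_min ≈ 45.00°.

θ_min ≈ 45.00°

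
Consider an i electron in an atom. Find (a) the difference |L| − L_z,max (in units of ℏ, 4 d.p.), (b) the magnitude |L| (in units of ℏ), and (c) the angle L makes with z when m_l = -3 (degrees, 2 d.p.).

|L|−L_z,max ≈ 0.4807ℏ; |L| = √42 ℏ ≈ 6.481ℏ; θ(m_l=-3) ≈ 117.58°

An i state has l = 6.
|L| − L_z,max = (√42 − 6)ℏ ≈ 0.4807ℏ.
|L| = ℏ√(6·7) = √42 ℏ ≈ 6.481ℏ.
For m_l = -3: cos θ = -3/√42, θ ≈ 117.58°.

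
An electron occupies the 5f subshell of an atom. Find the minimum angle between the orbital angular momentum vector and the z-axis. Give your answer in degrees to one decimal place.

The 5f subshell has l = 3.
|L| = √(l(l+1)) ℏ = 2√3 ℏ.
The smallest angle corresponds to the largest L_z, i.e. m_l = l = 3, giving L_z = 3ℏ.
cos θ_min = 3/√12, so θ_min ≈ 30.0°.

θ_min ≈ 30.0°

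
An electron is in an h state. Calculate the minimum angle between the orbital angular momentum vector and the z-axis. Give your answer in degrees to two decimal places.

An h state has l = 5.
|L|² = l(l+1)ℏ² = 30ℏ², so |L| = √30 ℏ.
The smallest angle corresponds to the largest L_z, i.e. m_l = l = 5, giving L_z = 5ℏ.
cos θ_min = 5/√30, so θ_min ≈ 24.09°.

θ_min ≈ 24.09°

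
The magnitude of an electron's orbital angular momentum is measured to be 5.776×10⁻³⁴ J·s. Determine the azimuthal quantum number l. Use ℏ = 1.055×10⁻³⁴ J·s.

Dividing by ℏ: |L|/ℏ ≈ 5.475.
(|L|/ℏ)² = l(l+1) ≈ 29.97 ⇒ l = 5.

l = 5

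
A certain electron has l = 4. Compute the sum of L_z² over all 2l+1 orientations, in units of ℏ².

The allowed m_l values are -4, -3, -2, -1, 0, 1, 2, 3, 4.
Σ m_l² = l(l+1)(2l+1)/3 = 4·5·9/3 = 60.

Σ(L_z)² = 60 ℏ²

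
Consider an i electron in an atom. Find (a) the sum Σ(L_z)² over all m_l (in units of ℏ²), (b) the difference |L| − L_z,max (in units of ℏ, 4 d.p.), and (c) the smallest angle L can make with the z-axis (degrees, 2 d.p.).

For an i orbital, l = 6.
Σ m_l² = 182, so Σ(L_z)² = 182 ℏ².
|L| − L_z,max = (√42 − 6)ℏ ≈ 0.4807ℏ.
cos θ_min = 6/√42, so θ_min ≈ 22.21°.

Σ(L_z)² = 182 ℏ²; |L|−L_z,max ≈ 0.4807ℏ; θ_min ≈ 22.21°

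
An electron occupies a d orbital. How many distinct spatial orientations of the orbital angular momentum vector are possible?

For a d orbital, l = 2.
The number of m_l values is 2l + 1 = 2·2 + 1 = 5.

5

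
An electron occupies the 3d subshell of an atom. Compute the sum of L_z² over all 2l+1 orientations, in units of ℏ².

Σ(L_z)² = 10 ℏ²

3d means n = 3, l = 2.
m_l ∈ {-2, -1, 0, 1, 2}.
Summing m² from −2 to 2: Σ m_l² = 10.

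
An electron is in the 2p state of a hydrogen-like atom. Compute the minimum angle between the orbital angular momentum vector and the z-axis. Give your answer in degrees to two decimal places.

For 2p, l = 1.
|L| = ℏ√(l(l+1)) = √2 ℏ.
The smallest angle corresponds to the largest L_z, i.e. m_l = l = 1, giving L_z = 1ℏ.
cos θ_min = 1/√2, so θ_min ≈ 45.00°.

θ_min ≈ 45.00°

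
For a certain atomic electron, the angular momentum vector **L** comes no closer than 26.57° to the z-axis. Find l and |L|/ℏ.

At minimum angle, m_l = l, so cos θ = l/√(l(l+1)); cos²θ = l/(l+1) = 0.7999.
Solving: l = 4.
Then |L| = ℏ√(4·5) = 2√5 ℏ.

l = 4, |L| = 2√5 ℏ ≈ 4.472ℏ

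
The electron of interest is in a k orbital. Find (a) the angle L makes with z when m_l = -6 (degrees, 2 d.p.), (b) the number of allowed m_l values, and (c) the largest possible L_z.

θ(m_l=-6) ≈ 143.30°; 15 values; L_z,max = 7ℏ

A k state has l = 7.
For m_l = -6: cos θ = -6/√56, θ ≈ 143.30°.
There are 2l+1 = 15 values of m_l.
L_z,max = lℏ = 7ℏ.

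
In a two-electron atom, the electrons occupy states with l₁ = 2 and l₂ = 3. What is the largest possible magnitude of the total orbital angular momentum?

By the triangle rule, |l₁ − l₂| ≤ L ≤ l₁ + l₂.
Allowed values: L = 1, 2, 3, 4, 5.
The largest magnitude corresponds to L = 5: |L_tot| = ℏ√(5·6) = √30 ℏ.

|L_tot|_max = √30 ℏ ≈ 5.477ℏ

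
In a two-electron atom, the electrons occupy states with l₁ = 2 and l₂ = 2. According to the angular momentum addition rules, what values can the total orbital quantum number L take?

Angular momentum addition gives L = |l₁ − l₂|, …, l₁ + l₂.
L ∈ {0, 1, 2, 3, 4}.

L = 0, 1, 2, 3, 4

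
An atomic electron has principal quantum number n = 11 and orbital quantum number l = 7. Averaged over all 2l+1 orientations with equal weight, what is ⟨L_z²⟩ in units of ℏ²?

⟨L_z²⟩ = 18.67 ℏ²

m_l runs from −7 to 7, i.e. {-7, -6, -5, -4, -3, -2, -1, 0, 1, 2, 3, 4, 5, 6, 7}.
⟨L_z²⟩ = ℏ²·(Σ m_l²)/(2l+1) = ℏ²·280/15 = 18.67ℏ².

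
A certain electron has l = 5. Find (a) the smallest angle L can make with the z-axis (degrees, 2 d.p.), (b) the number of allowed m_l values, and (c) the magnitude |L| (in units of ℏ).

cos θ_min = 5/√30, so θ_min ≈ 24.09°.
There are 2l+1 = 11 values of m_l.
|L| = ℏ√(5·6) = √30 ℏ ≈ 5.477ℏ.

θ_min ≈ 24.09°; 11 values; |L| = √30 ℏ ≈ 5.477ℏ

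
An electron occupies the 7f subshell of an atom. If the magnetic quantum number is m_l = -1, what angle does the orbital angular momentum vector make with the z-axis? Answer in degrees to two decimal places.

The 7f subshell has l = 3.
|L| = √(l(l+1)) ℏ = 2√3 ℏ.
L_z = m_l ℏ = −1ℏ.
cos θ = L_z/|L| = -1/√12, so θ ≈ 106.78°.

θ ≈ 106.78°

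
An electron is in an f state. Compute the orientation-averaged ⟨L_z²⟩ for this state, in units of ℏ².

⟨L_z²⟩ = 4 ℏ²

For an f orbital, l = 3.
The allowed m_l values are -3, -2, -1, 0, 1, 2, 3.
⟨L_z²⟩ = ℏ²·(Σ m_l²)/(2l+1) = ℏ²·28/7 = 4ℏ².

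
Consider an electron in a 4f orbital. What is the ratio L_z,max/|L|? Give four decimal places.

The 4f subshell has l = 3.
|L| = 2√3 ℏ ≈ 3.4641ℏ, while L_z,max = lℏ = 3ℏ.
L_z,max/|L| = 3/√12 = 0.8660.

L_z,max/|L| = 0.8660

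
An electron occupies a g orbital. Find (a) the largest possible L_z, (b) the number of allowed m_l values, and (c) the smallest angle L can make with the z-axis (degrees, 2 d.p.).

G corresponds to l = 4.
L_z,max = lℏ = 4ℏ.
There are 2l+1 = 9 values of m_l.
cos θ_min = 4/√20, so θ_min ≈ 26.57°.

L_z,max = 4ℏ; 9 values; θ_min ≈ 26.57°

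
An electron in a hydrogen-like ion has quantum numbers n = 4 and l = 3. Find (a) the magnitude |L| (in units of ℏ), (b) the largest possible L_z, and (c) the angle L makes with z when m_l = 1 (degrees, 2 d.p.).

|L| = 2√3 ℏ ≈ 3.464ℏ; L_z,max = 3ℏ; θ(m_l=1) ≈ 73.22°

|L| = ℏ√(3·4) = 2√3 ℏ ≈ 3.464ℏ.
L_z,max = lℏ = 3ℏ.
For m_l = 1: cos θ = 1/√12, θ ≈ 73.22°.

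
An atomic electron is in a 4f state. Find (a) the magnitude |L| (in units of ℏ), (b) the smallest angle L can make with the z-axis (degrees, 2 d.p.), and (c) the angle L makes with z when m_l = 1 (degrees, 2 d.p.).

For 4f, l = 3.
|L| = ℏ√(3·4) = 2√3 ℏ ≈ 3.464ℏ.
cos θ_min = 3/√12, so θ_min ≈ 30.00°.
For m_l = 1: cos θ = 1/√12, θ ≈ 73.22°.

|L| = 2√3 ℏ ≈ 3.464ℏ; θ_min ≈ 30.00°; θ(m_l=1) ≈ 73.22°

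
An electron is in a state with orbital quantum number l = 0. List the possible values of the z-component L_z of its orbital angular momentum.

L_z = m_l ℏ with m_l ranging from −l to +l in integer steps.
For l = 0: m_l ∈ {0}.

L_z ∈ {0}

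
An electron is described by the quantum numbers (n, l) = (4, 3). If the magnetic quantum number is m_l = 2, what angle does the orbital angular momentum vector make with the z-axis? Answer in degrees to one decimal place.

θ ≈ 54.7°

|L| = √(l(l+1)) ℏ = 2√3 ℏ.
L_z = m_l ℏ = 2ℏ.
cos θ = L_z/|L| = 2/√12, so θ ≈ 54.7°.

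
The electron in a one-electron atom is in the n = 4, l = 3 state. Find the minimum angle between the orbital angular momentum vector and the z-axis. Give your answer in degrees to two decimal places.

|L| = ℏ√(l(l+1)) = 2√3 ℏ.
The smallest angle corresponds to the largest L_z, i.e. m_l = l = 3, giving L_z = 3ℏ.
cos θ_min = 3/√12, so θ_min ≈ 30.00°.

θ_min ≈ 30.00°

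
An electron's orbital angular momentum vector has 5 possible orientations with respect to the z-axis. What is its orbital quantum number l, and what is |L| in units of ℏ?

2l + 1 = 5 ⇒ l = 2.
Then |L| = √(l(l+1)) ℏ = √6 ℏ.

l = 2, |L| = √6 ℏ ≈ 2.449ℏ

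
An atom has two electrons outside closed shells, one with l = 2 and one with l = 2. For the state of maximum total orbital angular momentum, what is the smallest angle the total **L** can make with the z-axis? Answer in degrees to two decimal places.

θ_min ≈ 26.57°

By the triangle rule, |l₁ − l₂| ≤ L ≤ l₁ + l₂.
L ∈ {0, 1, 2, 3, 4}.
The maximum is L = 4, with |L_tot| = ℏ√(4·5) = 2√5 ℏ.
The minimum angle with z is arccos(4/√20) ≈ 26.57°.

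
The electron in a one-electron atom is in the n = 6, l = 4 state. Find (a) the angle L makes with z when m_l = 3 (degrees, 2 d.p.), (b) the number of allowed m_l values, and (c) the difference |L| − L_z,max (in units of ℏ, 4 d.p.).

For m_l = 3: cos θ = 3/√20, θ ≈ 47.87°.
There are 2l+1 = 9 values of m_l.
|L| − L_z,max = (2√5 − 4)ℏ ≈ 0.4721ℏ.

θ(m_l=3) ≈ 47.87°; 9 values; |L|−L_z,max ≈ 0.4721ℏ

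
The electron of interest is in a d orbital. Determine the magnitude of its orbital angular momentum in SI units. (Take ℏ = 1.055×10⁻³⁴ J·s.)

|L| = 2.584×10⁻³⁴ J·s

The letter d corresponds to l = 2.
|L| = ℏ√(l(l+1)) = ℏ√(2·3) = √6 ℏ
Numerically, |L| = 2.449 × (1.055×10⁻³⁴ J·s) = 2.584×10⁻³⁴ J·s.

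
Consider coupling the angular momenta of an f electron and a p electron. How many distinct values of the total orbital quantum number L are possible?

3

Angular momentum addition gives L = |l₁ − l₂|, …, l₁ + l₂.
Allowed values: L = 2, 3, 4.
That is 3 values.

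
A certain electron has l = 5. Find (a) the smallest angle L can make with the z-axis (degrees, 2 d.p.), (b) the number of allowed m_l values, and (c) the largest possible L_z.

cos θ_min = 5/√30, so θ_min ≈ 24.09°.
There are 2l+1 = 11 values of m_l.
L_z,max = lℏ = 5ℏ.

θ_min ≈ 24.09°; 11 values; L_z,max = 5ℏ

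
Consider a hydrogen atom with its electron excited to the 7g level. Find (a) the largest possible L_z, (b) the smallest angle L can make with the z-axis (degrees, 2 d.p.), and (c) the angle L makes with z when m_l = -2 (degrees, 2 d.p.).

The 7g level has l = 4.
L_z,max = lℏ = 4ℏ.
cos θ_min = 4/√20, so θ_min ≈ 26.57°.
For m_l = -2: cos θ = -2/√20, θ ≈ 116.57°.

L_z,max = 4ℏ; θ_min ≈ 26.57°; θ(m_l=-2) ≈ 116.57°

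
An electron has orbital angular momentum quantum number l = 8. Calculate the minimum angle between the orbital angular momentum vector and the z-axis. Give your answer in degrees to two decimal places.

θ_min ≈ 19.47°

|L|² = l(l+1)ℏ² = 72ℏ², so |L| = 6√2 ℏ.
The smallest angle corresponds to the largest L_z, i.e. m_l = l = 8, giving L_z = 8ℏ.
cos θ_min = 8/√72, so θ_min ≈ 19.47°.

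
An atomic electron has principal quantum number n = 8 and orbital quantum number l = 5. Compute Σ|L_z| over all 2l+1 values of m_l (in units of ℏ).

Σ|L_z| = 30 ℏ

m_l ∈ {-5, -4, -3, -2, -1, 0, 1, 2, 3, 4, 5}.
Σ|m_l| = 2(1+2+…+5) = 30.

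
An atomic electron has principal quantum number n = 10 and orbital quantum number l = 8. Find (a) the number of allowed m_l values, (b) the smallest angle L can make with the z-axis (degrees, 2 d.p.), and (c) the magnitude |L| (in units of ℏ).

17 values; θ_min ≈ 19.47°; |L| = 6√2 ℏ ≈ 8.485ℏ

There are 2l+1 = 17 values of m_l.
cos θ_min = 8/√72, so θ_min ≈ 19.47°.
|L| = ℏ√(8·9) = 6√2 ℏ ≈ 8.485ℏ.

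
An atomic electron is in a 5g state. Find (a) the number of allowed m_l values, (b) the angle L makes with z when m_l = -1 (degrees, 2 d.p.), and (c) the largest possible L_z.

9 values; θ(m_l=-1) ≈ 102.92°; L_z,max = 4ℏ

The 5g subshell has l = 4.
There are 2l+1 = 9 values of m_l.
For m_l = -1: cos θ = -1/√20, θ ≈ 102.92°.
L_z,max = lℏ = 4ℏ.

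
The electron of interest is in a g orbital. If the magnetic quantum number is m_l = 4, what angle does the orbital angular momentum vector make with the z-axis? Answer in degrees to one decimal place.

θ ≈ 26.6°

For a g orbital, l = 4.
|L|² = l(l+1)ℏ² = 20ℏ², so |L| = 2√5 ℏ.
L_z = m_l ℏ = 4ℏ.
cos θ = L_z/|L| = 4/√20, so θ ≈ 26.6°.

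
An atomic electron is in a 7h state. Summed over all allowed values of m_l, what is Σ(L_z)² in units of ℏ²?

For 7h, l = 5.
m_l ∈ {-5, -4, -3, -2, -1, 0, 1, 2, 3, 4, 5}.
Σ m_l² = 2·(1 + 4 + 9 + 16 + 25) = 110.

Σ(L_z)² = 110 ℏ²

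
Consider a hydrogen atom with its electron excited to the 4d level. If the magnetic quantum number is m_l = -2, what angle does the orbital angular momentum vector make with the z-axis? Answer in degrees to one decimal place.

The 4d level has l = 2.
|L| = √(l(l+1)) ℏ = √6 ℏ.
L_z = m_l ℏ = −2ℏ.
cos θ = L_z/|L| = -2/√6, so θ ≈ 144.7°.

θ ≈ 144.7°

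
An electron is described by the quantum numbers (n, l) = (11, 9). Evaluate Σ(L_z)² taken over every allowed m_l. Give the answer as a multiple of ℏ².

Σ(L_z)² = 570 ℏ²

m_l runs from −9 to 9, i.e. {-9, -8, -7, -6, -5, -4, -3, -2, -1, 0, 1, 2, 3, 4, 5, 6, 7, 8, 9}.
Summing m² from −9 to 9: Σ m_l² = 570.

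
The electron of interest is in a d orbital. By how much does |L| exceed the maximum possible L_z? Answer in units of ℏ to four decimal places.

For a d orbital, l = 2.
|L| = √6 ℏ ≈ 2.4495ℏ, while L_z,max = lℏ = 2ℏ.
The difference is (√6 − 2)ℏ ≈ 0.4495ℏ.

|L| − L_z,max ≈ 0.4495ℏ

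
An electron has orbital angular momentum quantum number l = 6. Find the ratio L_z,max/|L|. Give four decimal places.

|L| = √42 ℏ ≈ 6.4807ℏ, while L_z,max = lℏ = 6ℏ.
L_z,max/|L| = 6/√42 = 0.9258.

L_z,max/|L| = 0.9258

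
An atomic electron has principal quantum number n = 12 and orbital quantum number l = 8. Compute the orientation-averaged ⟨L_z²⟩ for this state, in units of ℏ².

⟨L_z²⟩ = 24 ℏ²

m_l runs from −8 to 8, i.e. {-8, -7, -6, -5, -4, -3, -2, -1, 0, 1, 2, 3, 4, 5, 6, 7, 8}.
Average of L_z² over 17 states: 408/17 ℏ² = 24 ℏ².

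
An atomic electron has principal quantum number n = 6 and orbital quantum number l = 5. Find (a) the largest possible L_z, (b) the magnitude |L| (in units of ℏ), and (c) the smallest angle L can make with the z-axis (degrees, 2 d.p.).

L_z,max = lℏ = 5ℏ.
|L| = ℏ√(5·6) = √30 ℏ ≈ 5.477ℏ.
cos θ_min = 5/√30, so θ_min ≈ 24.09°.

L_z,max = 5ℏ; |L| = √30 ℏ ≈ 5.477ℏ; θ_min ≈ 24.09°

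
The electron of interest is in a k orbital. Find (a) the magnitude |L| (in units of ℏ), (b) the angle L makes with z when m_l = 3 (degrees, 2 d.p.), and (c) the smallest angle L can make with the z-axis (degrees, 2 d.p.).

|L| = 2√14 ℏ ≈ 7.483ℏ; θ(m_l=3) ≈ 66.37°; θ_min ≈ 20.70°

The letter k corresponds to l = 7.
|L| = ℏ√(7·8) = 2√14 ℏ ≈ 7.483ℏ.
For m_l = 3: cos θ = 3/√56, θ ≈ 66.37°.
cos θ_min = 7/√56, so θ_min ≈ 20.70°.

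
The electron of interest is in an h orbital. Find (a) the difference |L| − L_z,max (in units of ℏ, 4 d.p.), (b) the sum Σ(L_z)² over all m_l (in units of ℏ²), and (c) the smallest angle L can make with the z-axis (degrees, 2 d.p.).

|L|−L_z,max ≈ 0.4772ℏ; Σ(L_z)² = 110 ℏ²; θ_min ≈ 24.09°

An h state has l = 5.
|L| − L_z,max = (√30 − 5)ℏ ≈ 0.4772ℏ.
Σ m_l² = 110, so Σ(L_z)² = 110 ℏ².
cos θ_min = 5/√30, so θ_min ≈ 24.09°.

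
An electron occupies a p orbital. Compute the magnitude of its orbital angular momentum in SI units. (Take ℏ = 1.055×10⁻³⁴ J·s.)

The letter p corresponds to l = 1.
|L| = ℏ√(l(l+1)) = ℏ√(1·2) = √2 ℏ
Numerically, |L| = 1.414 × (1.055×10⁻³⁴ J·s) = 1.492×10⁻³⁴ J·s.

|L| = 1.492×10⁻³⁴ J·s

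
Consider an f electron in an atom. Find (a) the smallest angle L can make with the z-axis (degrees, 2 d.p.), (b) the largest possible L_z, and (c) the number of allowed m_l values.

F corresponds to l = 3.
cos θ_min = 3/√12, so θ_min ≈ 30.00°.
L_z,max = lℏ = 3ℏ.
There are 2l+1 = 7 values of m_l.

θ_min ≈ 30.00°; L_z,max = 3ℏ; 7 values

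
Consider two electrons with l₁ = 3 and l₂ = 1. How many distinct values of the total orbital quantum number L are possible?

Angular momentum addition gives L = |l₁ − l₂|, …, l₁ + l₂.
So L can be 2, 3, 4.
That is 3 values.

3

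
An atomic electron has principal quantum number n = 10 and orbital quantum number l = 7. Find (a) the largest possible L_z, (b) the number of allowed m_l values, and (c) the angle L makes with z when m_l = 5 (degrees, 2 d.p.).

L_z,max = lℏ = 7ℏ.
There are 2l+1 = 15 values of m_l.
For m_l = 5: cos θ = 5/√56, θ ≈ 48.08°.

L_z,max = 7ℏ; 15 values; θ(m_l=5) ≈ 48.08°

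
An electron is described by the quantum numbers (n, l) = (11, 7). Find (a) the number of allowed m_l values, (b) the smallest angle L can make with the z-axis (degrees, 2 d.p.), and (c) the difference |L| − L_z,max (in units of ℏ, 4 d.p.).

There are 2l+1 = 15 values of m_l.
cos θ_min = 7/√56, so θ_min ≈ 20.70°.
|L| − L_z,max = (2√14 − 7)ℏ ≈ 0.4833ℏ.

15 values; θ_min ≈ 20.70°; |L|−L_z,max ≈ 0.4833ℏ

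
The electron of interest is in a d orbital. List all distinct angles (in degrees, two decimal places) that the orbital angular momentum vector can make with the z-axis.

For a d orbital, l = 2.
|L| = ℏ√(l(l+1)) = √6 ℏ.
cos θ = m_l/√6 for each m_l ∈ {-2, -1, 0, 1, 2}.

θ ∈ {35.26°, 65.91°, 90.00°, 114.09°, 144.74°}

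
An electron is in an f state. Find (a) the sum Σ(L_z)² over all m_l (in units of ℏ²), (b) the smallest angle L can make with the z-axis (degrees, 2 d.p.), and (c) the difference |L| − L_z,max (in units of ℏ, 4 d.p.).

For an f orbital, l = 3.
Σ m_l² = 28, so Σ(L_z)² = 28 ℏ².
cos θ_min = 3/√12, so θ_min ≈ 30.00°.
|L| − L_z,max = (2√3 − 3)ℏ ≈ 0.4641ℏ.

Σ(L_z)² = 28 ℏ²; θ_min ≈ 30.00°; |L|−L_z,max ≈ 0.4641ℏ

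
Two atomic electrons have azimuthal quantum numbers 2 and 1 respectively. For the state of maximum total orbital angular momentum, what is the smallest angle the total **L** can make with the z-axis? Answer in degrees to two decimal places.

θ_min ≈ 30.00°

The total orbital quantum number L ranges from |l₁ − l₂| to l₁ + l₂ in integer steps.
L ∈ {1, 2, 3}.
The maximum is L = 3, with |L_tot| = ℏ√(3·4) = 2√3 ℏ.
The minimum angle with z is arccos(3/√12) ≈ 30.00°.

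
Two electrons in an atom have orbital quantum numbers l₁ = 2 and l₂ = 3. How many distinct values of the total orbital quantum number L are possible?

5

By the triangle rule, |l₁ − l₂| ≤ L ≤ l₁ + l₂.
So L can be 1, 2, 3, 4, 5.
That is 5 values.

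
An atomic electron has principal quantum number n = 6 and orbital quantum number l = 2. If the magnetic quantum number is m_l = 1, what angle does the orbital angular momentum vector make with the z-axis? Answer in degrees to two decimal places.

θ ≈ 65.91°

|L|² = l(l+1)ℏ² = 6ℏ², so |L| = √6 ℏ.
L_z = m_l ℏ = 1ℏ.
cos θ = L_z/|L| = 1/√6, so θ ≈ 65.91°.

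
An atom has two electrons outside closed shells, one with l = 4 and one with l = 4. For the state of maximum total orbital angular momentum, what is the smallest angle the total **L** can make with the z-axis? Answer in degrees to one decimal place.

θ_min ≈ 19.5°

Angular momentum addition gives L = |l₁ − l₂|, …, l₁ + l₂.
Allowed values: L = 0, 1, 2, 3, 4, 5, 6, 7, 8.
The maximum is L = 8, with |L_tot| = ℏ√(8·9) = 6√2 ℏ.
The minimum angle with z is arccos(8/√72) ≈ 19.5°.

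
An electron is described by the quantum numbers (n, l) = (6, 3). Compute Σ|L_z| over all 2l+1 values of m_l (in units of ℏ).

m_l ∈ {-3, -2, -1, 0, 1, 2, 3}.
Σ|m_l| = l(l+1) = 12.

Σ|L_z| = 12 ℏ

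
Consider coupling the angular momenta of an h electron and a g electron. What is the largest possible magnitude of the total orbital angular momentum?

|L_tot|_max = 3√10 ℏ ≈ 9.487ℏ

Angular momentum addition gives L = |l₁ − l₂|, …, l₁ + l₂.
L ∈ {1, 2, 3, 4, 5, 6, 7, 8, 9}.
The largest magnitude corresponds to L = 9: |L_tot| = ℏ√(9·10) = 3√10 ℏ.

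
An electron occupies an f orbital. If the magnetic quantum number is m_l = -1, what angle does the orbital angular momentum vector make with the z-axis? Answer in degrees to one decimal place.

For an f orbital, l = 3.
|L|² = l(l+1)ℏ² = 12ℏ², so |L| = 2√3 ℏ.
L_z = m_l ℏ = −1ℏ.
cos θ = L_z/|L| = -1/√12, so θ ≈ 106.8°.

θ ≈ 106.8°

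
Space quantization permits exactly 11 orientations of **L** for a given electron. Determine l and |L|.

l = 5, |L| = √30 ℏ ≈ 5.477ℏ

2l + 1 = 11 ⇒ l = 5.
|L| = ℏ√(l(l+1)) = ℏ√(5·6) = √30 ℏ.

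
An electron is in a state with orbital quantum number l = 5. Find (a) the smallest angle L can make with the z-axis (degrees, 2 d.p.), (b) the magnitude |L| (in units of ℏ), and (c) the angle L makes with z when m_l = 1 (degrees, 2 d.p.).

θ_min ≈ 24.09°; |L| = √30 ℏ ≈ 5.477ℏ; θ(m_l=1) ≈ 79.48°

cos θ_min = 5/√30, so θ_min ≈ 24.09°.
|L| = ℏ√(5·6) = √30 ℏ ≈ 5.477ℏ.
For m_l = 1: cos θ = 1/√30, θ ≈ 79.48°.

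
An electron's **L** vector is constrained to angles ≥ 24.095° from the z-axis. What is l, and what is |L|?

At minimum angle, m_l = l, so cos θ = l/√(l(l+1)); cos²θ = l/(l+1) = 0.8333.
Solving: l = 5.
Then |L| = ℏ√(5·6) = √30 ℏ.

l = 5, |L| = √30 ℏ ≈ 5.477ℏ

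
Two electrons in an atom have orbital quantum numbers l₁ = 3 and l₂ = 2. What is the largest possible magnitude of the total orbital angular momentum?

L runs from |3 − 2| = 1 to 3 + 2 = 5.
So L can be 1, 2, 3, 4, 5.
The largest magnitude corresponds to L = 5: |L_tot| = ℏ√(5·6) = √30 ℏ.

|L_tot|_max = √30 ℏ ≈ 5.477ℏ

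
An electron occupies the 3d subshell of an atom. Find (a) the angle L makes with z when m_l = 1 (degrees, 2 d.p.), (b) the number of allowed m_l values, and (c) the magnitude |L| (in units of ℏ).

For 3d, l = 2.
For m_l = 1: cos θ = 1/√6, θ ≈ 65.91°.
There are 2l+1 = 5 values of m_l.
|L| = ℏ√(2·3) = √6 ℏ ≈ 2.449ℏ.

θ(m_l=1) ≈ 65.91°; 5 values; |L| = √6 ℏ ≈ 2.449ℏ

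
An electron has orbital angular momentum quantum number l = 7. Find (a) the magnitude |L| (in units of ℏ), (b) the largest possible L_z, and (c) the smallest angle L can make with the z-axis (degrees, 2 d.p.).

|L| = 2√14 ℏ ≈ 7.483ℏ; L_z,max = 7ℏ; θ_min ≈ 20.70°

|L| = ℏ√(7·8) = 2√14 ℏ ≈ 7.483ℏ.
L_z,max = lℏ = 7ℏ.
cos θ_min = 7/√56, so θ_min ≈ 20.70°.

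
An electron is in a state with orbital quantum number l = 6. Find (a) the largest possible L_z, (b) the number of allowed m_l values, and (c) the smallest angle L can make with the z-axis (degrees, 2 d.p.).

L_z,max = 6ℏ; 13 values; θ_min ≈ 22.21°

L_z,max = lℏ = 6ℏ.
There are 2l+1 = 13 values of m_l.
cos θ_min = 6/√42, so θ_min ≈ 22.21°.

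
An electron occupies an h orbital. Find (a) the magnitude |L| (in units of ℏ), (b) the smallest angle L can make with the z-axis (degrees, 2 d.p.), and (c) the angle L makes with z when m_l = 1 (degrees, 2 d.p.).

The letter h corresponds to l = 5.
|L| = ℏ√(5·6) = √30 ℏ ≈ 5.477ℏ.
cos θ_min = 5/√30, so θ_min ≈ 24.09°.
For m_l = 1: cos θ = 1/√30, θ ≈ 79.48°.

|L| = √30 ℏ ≈ 5.477ℏ; θ_min ≈ 24.09°; θ(m_l=1) ≈ 79.48°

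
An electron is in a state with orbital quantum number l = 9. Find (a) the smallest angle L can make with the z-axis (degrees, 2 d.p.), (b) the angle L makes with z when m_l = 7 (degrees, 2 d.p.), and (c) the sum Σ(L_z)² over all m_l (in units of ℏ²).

θ_min ≈ 18.43°; θ(m_l=7) ≈ 42.45°; Σ(L_z)² = 570 ℏ²

cos θ_min = 9/√90, so θ_min ≈ 18.43°.
For m_l = 7: cos θ = 7/√90, θ ≈ 42.45°.
Σ m_l² = 570, so Σ(L_z)² = 570 ℏ².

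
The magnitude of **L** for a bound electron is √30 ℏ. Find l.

(|L|/ℏ)² = l(l+1) = 30.
l² + l − 30 = 0 ⇒ l = 5.

l = 5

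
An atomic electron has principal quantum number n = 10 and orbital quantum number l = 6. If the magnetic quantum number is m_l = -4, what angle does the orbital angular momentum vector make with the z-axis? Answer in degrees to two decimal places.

|L|² = l(l+1)ℏ² = 42ℏ², so |L| = √42 ℏ.
L_z = m_l ℏ = −4ℏ.
cos θ = L_z/|L| = -4/√42, so θ ≈ 128.11°.

θ ≈ 128.11°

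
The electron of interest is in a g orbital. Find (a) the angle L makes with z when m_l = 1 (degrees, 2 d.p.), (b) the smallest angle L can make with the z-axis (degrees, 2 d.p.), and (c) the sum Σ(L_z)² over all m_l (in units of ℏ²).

The letter g corresponds to l = 4.
For m_l = 1: cos θ = 1/√20, θ ≈ 77.08°.
cos θ_min = 4/√20, so θ_min ≈ 26.57°.
Σ m_l² = 60, so Σ(L_z)² = 60 ℏ².

θ(m_l=1) ≈ 77.08°; θ_min ≈ 26.57°; Σ(L_z)² = 60 ℏ²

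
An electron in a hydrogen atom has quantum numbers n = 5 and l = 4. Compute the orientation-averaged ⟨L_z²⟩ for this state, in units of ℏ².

m_l ∈ {-4, -3, -2, -1, 0, 1, 2, 3, 4}.
⟨L_z²⟩ = ℏ²·(Σ m_l²)/(2l+1) = ℏ²·60/9 = 6.667ℏ².

⟨L_z²⟩ = 6.667 ℏ²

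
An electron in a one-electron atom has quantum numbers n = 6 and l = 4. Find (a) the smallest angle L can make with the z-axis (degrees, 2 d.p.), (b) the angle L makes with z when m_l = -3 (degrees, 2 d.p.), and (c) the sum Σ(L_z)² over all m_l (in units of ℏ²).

cos θ_min = 4/√20, so θ_min ≈ 26.57°.
For m_l = -3: cos θ = -3/√20, θ ≈ 132.13°.
Σ m_l² = 60, so Σ(L_z)² = 60 ℏ².

θ_min ≈ 26.57°; θ(m_l=-3) ≈ 132.13°; Σ(L_z)² = 60 ℏ²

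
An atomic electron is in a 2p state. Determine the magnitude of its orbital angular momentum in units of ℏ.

2p means n = 2, l = 1.
|L| = ℏ√(l(l+1)) = ℏ√(1·2) = √2 ℏ

|L| = √2 ℏ ≈ 1.414ℏ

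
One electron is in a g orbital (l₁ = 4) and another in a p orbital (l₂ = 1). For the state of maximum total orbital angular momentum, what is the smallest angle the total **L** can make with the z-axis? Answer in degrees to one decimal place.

θ_min ≈ 24.1°

Angular momentum addition gives L = |l₁ − l₂|, …, l₁ + l₂.
L ∈ {3, 4, 5}.
The maximum is L = 5, with |L_tot| = ℏ√(5·6) = √30 ℏ.
The minimum angle with z is arccos(5/√30) ≈ 24.1°.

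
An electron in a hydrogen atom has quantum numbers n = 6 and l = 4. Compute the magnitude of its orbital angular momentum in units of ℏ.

|L| = 2√5 ℏ ≈ 4.472ℏ

|L| = ℏ√(l(l+1)) = ℏ√(4·5) = 2√5 ℏ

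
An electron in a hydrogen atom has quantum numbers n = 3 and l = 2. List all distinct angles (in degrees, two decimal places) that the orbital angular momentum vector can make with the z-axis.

|L| = ℏ√(l(l+1)) = √6 ℏ.
cos θ = m_l/√6 for each m_l ∈ {-2, -1, 0, 1, 2}.

θ ∈ {35.26°, 65.91°, 90.00°, 114.09°, 144.74°}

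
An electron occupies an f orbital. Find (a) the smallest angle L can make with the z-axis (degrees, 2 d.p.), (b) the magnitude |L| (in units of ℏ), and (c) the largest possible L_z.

An f state has l = 3.
cos θ_min = 3/√12, so θ_min ≈ 30.00°.
|L| = ℏ√(3·4) = 2√3 ℏ ≈ 3.464ℏ.
L_z,max = lℏ = 3ℏ.

θ_min ≈ 30.00°; |L| = 2√3 ℏ ≈ 3.464ℏ; L_z,max = 3ℏ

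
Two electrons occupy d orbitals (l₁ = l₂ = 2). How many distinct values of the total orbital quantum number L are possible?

5

Angular momentum addition gives L = |l₁ − l₂|, …, l₁ + l₂.
So L can be 0, 1, 2, 3, 4.
That is 5 values.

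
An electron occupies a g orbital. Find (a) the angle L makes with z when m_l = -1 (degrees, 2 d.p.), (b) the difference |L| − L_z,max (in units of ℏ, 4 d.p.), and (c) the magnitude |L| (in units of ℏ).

For a g orbital, l = 4.
For m_l = -1: cos θ = -1/√20, θ ≈ 102.92°.
|L| − L_z,max = (2√5 − 4)ℏ ≈ 0.4721ℏ.
|L| = ℏ√(4·5) = 2√5 ℏ ≈ 4.472ℏ.

θ(m_l=-1) ≈ 102.92°; |L|−L_z,max ≈ 0.4721ℏ; |L| = 2√5 ℏ ≈ 4.472ℏ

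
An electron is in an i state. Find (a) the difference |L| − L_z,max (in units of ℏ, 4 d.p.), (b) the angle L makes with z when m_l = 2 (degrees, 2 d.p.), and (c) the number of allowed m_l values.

|L|−L_z,max ≈ 0.4807ℏ; θ(m_l=2) ≈ 72.02°; 13 values

The letter i corresponds to l = 6.
|L| − L_z,max = (√42 − 6)ℏ ≈ 0.4807ℏ.
For m_l = 2: cos θ = 2/√42, θ ≈ 72.02°.
There are 2l+1 = 13 values of m_l.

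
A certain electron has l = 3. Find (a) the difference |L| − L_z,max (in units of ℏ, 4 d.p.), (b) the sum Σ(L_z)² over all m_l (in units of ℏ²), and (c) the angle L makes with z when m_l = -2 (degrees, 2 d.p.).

|L| − L_z,max = (2√3 − 3)ℏ ≈ 0.4641ℏ.
Σ m_l² = 28, so Σ(L_z)² = 28 ℏ².
For m_l = -2: cos θ = -2/√12, θ ≈ 125.26°.

|L|−L_z,max ≈ 0.4641ℏ; Σ(L_z)² = 28 ℏ²; θ(m_l=-2) ≈ 125.26°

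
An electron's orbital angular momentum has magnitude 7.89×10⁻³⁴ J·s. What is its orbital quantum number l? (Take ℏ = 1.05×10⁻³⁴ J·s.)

l = 7

Dividing by ℏ: |L|/ℏ ≈ 7.514.
(|L|/ℏ)² = l(l+1) ≈ 56.46 ⇒ l = 7.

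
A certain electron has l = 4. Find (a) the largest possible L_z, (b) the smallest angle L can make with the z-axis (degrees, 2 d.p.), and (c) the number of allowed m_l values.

L_z,max = lℏ = 4ℏ.
cos θ_min = 4/√20, so θ_min ≈ 26.57°.
There are 2l+1 = 9 values of m_l.

L_z,max = 4ℏ; θ_min ≈ 26.57°; 9 values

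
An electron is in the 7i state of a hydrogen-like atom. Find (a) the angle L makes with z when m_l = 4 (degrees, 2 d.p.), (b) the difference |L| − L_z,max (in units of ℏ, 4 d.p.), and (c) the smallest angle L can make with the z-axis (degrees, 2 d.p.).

7i means n = 7, l = 6.
For m_l = 4: cos θ = 4/√42, θ ≈ 51.89°.
|L| − L_z,max = (√42 − 6)ℏ ≈ 0.4807ℏ.
cos θ_min = 6/√42, so θ_min ≈ 22.21°.

θ(m_l=4) ≈ 51.89°; |L|−L_z,max ≈ 0.4807ℏ; θ_min ≈ 22.21°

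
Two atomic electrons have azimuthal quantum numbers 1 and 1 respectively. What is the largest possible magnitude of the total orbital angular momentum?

Angular momentum addition gives L = |l₁ − l₂|, …, l₁ + l₂.
So L can be 0, 1, 2.
The largest magnitude corresponds to L = 2: |L_tot| = ℏ√(2·3) = √6 ℏ.

|L_tot|_max = √6 ℏ ≈ 2.449ℏ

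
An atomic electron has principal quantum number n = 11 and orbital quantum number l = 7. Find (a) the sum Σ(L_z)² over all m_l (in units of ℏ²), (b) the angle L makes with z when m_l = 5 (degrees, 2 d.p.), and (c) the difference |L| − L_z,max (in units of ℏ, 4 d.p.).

Σ(L_z)² = 280 ℏ²; θ(m_l=5) ≈ 48.08°; |L|−L_z,max ≈ 0.4833ℏ

Σ m_l² = 280, so Σ(L_z)² = 280 ℏ².
For m_l = 5: cos θ = 5/√56, θ ≈ 48.08°.
|L| − L_z,max = (2√14 − 7)ℏ ≈ 0.4833ℏ.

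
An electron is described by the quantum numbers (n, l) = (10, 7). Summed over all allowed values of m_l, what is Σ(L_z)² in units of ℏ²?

Σ(L_z)² = 280 ℏ²

m_l runs from −7 to 7, i.e. {-7, -6, -5, -4, -3, -2, -1, 0, 1, 2, 3, 4, 5, 6, 7}.
Σ m_l² = l(l+1)(2l+1)/3 = 7·8·15/3 = 280.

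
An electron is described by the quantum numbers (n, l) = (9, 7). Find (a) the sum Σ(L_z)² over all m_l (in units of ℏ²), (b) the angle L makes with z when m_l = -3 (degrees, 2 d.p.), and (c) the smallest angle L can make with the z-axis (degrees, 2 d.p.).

Σ m_l² = 280, so Σ(L_z)² = 280 ℏ².
For m_l = -3: cos θ = -3/√56, θ ≈ 113.63°.
cos θ_min = 7/√56, so θ_min ≈ 20.70°.

Σ(L_z)² = 280 ℏ²; θ(m_l=-3) ≈ 113.63°; θ_min ≈ 20.70°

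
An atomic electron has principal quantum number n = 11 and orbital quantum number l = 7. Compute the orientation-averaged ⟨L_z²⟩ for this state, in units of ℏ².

m_l ∈ {-7, -6, -5, -4, -3, -2, -1, 0, 1, 2, 3, 4, 5, 6, 7}.
⟨L_z²⟩ = ℏ²·l(l+1)/3 = 18.67ℏ².

⟨L_z²⟩ = 18.67 ℏ²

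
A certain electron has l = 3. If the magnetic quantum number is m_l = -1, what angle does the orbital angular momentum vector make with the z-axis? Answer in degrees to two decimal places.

|L|² = l(l+1)ℏ² = 12ℏ², so |L| = 2√3 ℏ.
L_z = m_l ℏ = −1ℏ.
cos θ = L_z/|L| = -1/√12, so θ ≈ 106.78°.

θ ≈ 106.78°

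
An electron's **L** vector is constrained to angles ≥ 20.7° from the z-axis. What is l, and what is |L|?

At minimum angle, m_l = l, so cos θ = l/√(l(l+1)); cos²θ = l/(l+1) = 0.8751.
Solving: l = 7.
Then |L| = ℏ√(7·8) = 2√14 ℏ.

l = 7, |L| = 2√14 ℏ ≈ 7.483ℏ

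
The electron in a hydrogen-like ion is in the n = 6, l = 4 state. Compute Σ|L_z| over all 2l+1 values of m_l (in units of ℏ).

Σ|L_z| = 20 ℏ

m_l runs from −4 to 4, i.e. {-4, -3, -2, -1, 0, 1, 2, 3, 4}.
Σ|m_l| = 2·4(4+1)/2 = 20.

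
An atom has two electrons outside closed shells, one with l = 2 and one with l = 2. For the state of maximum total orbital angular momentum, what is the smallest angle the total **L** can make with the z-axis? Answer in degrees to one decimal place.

L runs from |2 − 2| = 0 to 2 + 2 = 4.
Allowed values: L = 0, 1, 2, 3, 4.
The maximum is L = 4, with |L_tot| = ℏ√(4·5) = 2√5 ℏ.
The minimum angle with z is arccos(4/√20) ≈ 26.6°.

θ_min ≈ 26.6°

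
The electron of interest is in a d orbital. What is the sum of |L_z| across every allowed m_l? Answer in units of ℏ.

For a d orbital, l = 2.
m_l runs from −2 to 2, i.e. {-2, -1, 0, 1, 2}.
Σ|m_l| = l(l+1) = 6.

Σ|L_z| = 6 ℏ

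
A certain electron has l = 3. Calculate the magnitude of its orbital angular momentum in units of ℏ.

|L| = ℏ√(l(l+1)) = ℏ√(3·4) = 2√3 ℏ

|L| = 2√3 ℏ ≈ 3.464ℏ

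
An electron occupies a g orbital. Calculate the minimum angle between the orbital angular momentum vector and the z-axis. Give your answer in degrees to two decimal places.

θ_min ≈ 26.57°

For a g orbital, l = 4.
|L| = ℏ√(l(l+1)) = 2√5 ℏ.
The smallest angle corresponds to the largest L_z, i.e. m_l = l = 4, giving L_z = 4ℏ.
cos θ_min = 4/√20, so θ_min ≈ 26.57°.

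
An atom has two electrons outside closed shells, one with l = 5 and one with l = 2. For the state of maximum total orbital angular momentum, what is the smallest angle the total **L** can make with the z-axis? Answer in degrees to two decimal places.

θ_min ≈ 20.70°

Angular momentum addition gives L = |l₁ − l₂|, …, l₁ + l₂.
So L can be 3, 4, 5, 6, 7.
The maximum is L = 7, with |L_tot| = ℏ√(7·8) = 2√14 ℏ.
The minimum angle with z is arccos(7/√56) ≈ 20.70°.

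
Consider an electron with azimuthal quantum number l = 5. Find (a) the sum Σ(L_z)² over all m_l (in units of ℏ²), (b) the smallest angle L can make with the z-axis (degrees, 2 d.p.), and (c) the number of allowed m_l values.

Σ(L_z)² = 110 ℏ²; θ_min ≈ 24.09°; 11 values

Σ m_l² = 110, so Σ(L_z)² = 110 ℏ².
cos θ_min = 5/√30, so θ_min ≈ 24.09°.
There are 2l+1 = 11 values of m_l.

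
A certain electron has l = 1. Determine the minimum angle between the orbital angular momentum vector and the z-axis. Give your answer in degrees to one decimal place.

θ_min ≈ 45.0°

|L|² = l(l+1)ℏ² = 2ℏ², so |L| = √2 ℏ.
The smallest angle corresponds to the largest L_z, i.e. m_l = l = 1, giving L_z = 1ℏ.
cos θ_min = 1/√2, so θ_min ≈ 45.0°.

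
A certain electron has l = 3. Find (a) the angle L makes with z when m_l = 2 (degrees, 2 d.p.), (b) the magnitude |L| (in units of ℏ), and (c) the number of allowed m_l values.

For m_l = 2: cos θ = 2/√12, θ ≈ 54.74°.
|L| = ℏ√(3·4) = 2√3 ℏ ≈ 3.464ℏ.
There are 2l+1 = 7 values of m_l.

θ(m_l=2) ≈ 54.74°; |L| = 2√3 ℏ ≈ 3.464ℏ; 7 values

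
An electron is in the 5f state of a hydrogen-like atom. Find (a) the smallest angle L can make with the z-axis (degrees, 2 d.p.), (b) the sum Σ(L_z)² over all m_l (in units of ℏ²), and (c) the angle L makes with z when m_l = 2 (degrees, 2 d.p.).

The 5f subshell has l = 3.
cos θ_min = 3/√12, so θ_min ≈ 30.00°.
Σ m_l² = 28, so Σ(L_z)² = 28 ℏ².
For m_l = 2: cos θ = 2/√12, θ ≈ 54.74°.

θ_min ≈ 30.00°; Σ(L_z)² = 28 ℏ²; θ(m_l=2) ≈ 54.74°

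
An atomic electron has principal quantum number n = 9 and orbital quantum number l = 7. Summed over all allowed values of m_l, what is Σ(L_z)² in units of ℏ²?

Σ(L_z)² = 280 ℏ²

m_l ∈ {-7, -6, -5, -4, -3, -2, -1, 0, 1, 2, 3, 4, 5, 6, 7}.
Σ m_l² = 2·(1 + 4 + 9 + 16 + 25 + 36 + 49) = 280.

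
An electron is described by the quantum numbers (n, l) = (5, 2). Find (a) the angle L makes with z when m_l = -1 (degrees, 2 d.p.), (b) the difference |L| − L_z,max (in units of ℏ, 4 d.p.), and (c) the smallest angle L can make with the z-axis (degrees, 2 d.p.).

For m_l = -1: cos θ = -1/√6, θ ≈ 114.09°.
|L| − L_z,max = (√6 − 2)ℏ ≈ 0.4495ℏ.
cos θ_min = 2/√6, so θ_min ≈ 35.26°.

θ(m_l=-1) ≈ 114.09°; |L|−L_z,max ≈ 0.4495ℏ; θ_min ≈ 35.26°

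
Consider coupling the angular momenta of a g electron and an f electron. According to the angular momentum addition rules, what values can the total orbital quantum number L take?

L runs from |4 − 3| = 1 to 4 + 3 = 7.
So L can be 1, 2, 3, 4, 5, 6, 7.

L = 1, 2, 3, 4, 5, 6, 7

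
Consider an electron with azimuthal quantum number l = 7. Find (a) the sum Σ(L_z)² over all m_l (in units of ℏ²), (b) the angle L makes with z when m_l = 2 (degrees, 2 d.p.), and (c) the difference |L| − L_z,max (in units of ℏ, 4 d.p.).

Σ(L_z)² = 280 ℏ²; θ(m_l=2) ≈ 74.50°; |L|−L_z,max ≈ 0.4833ℏ

Σ m_l² = 280, so Σ(L_z)² = 280 ℏ².
For m_l = 2: cos θ = 2/√56, θ ≈ 74.50°.
|L| − L_z,max = (2√14 − 7)ℏ ≈ 0.4833ℏ.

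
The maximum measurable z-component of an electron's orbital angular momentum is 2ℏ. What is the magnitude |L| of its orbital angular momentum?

|L| = √6 ℏ ≈ 2.449ℏ

Since max m_l = l, l = 2.
|L| = √(l(l+1)) ℏ = √6 ℏ.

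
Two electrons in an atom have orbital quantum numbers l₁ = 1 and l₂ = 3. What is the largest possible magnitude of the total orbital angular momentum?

|L_tot|_max = 2√5 ℏ ≈ 4.472ℏ

L runs from |1 − 3| = 2 to 1 + 3 = 4.
So L can be 2, 3, 4.
The largest magnitude corresponds to L = 4: |L_tot| = ℏ√(4·5) = 2√5 ℏ.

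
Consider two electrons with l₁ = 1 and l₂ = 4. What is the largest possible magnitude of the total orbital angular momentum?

|L_tot|_max = √30 ℏ ≈ 5.477ℏ

By the triangle rule, |l₁ − l₂| ≤ L ≤ l₁ + l₂.
So L can be 3, 4, 5.
The largest magnitude corresponds to L = 5: |L_tot| = ℏ√(5·6) = √30 ℏ.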